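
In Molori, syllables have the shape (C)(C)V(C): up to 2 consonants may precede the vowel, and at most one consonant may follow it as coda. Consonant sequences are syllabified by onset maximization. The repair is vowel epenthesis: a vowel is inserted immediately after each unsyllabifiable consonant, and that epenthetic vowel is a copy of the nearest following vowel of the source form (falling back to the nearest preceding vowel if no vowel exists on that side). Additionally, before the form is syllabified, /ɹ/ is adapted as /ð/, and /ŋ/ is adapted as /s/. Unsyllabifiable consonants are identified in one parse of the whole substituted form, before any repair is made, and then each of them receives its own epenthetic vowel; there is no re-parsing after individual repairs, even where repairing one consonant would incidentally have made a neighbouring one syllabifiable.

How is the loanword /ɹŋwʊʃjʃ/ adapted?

Substitution: /ɹ/ → /ð/, /ŋ/ → /s/, giving /ðswʊʃjʃ/.
Syllabifying with onset maximization leaves /ð/, /j/, /ʃ/ stranded (at most one coda consonant is licensed; onsets may contain at most 2 consonants).
Inserting the epenthetic vowel yields /ð/ → /ðʊ/, /j/ → /jʊ/, /ʃ/ → /ʃʊ/.

ðʊswʊʃjʊʃʊ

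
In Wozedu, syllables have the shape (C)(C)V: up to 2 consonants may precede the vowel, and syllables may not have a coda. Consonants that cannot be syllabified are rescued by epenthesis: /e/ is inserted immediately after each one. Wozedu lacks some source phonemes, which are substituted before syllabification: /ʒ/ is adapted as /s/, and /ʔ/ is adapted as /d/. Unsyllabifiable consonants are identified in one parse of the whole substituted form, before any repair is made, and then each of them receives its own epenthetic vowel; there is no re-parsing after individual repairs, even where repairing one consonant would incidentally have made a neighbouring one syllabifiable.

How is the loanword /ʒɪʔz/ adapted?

Substitution: /ʒ/ → /s/, /ʔ/ → /d/, giving /sɪdz/.
Syllabifying with onset maximization leaves /d/, /z/ stranded (no codas are permitted; onsets may contain at most 2 consonants).
Epenthesis after each stranded consonant: /d/ → /de/, /z/ → /ze/.

sɪdeze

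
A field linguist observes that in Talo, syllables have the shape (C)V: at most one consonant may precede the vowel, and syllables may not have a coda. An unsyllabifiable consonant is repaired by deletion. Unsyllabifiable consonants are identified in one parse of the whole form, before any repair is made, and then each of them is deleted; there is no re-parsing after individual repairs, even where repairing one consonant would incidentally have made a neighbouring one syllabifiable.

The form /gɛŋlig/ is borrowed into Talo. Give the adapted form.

gɛli

The consonants /ŋ/, /g/ cannot be parsed into a legal (C)V syllable (no codas are permitted; onsets are limited to one consonant).
Each unlicensed consonant is deleted: /ŋ/, /g/.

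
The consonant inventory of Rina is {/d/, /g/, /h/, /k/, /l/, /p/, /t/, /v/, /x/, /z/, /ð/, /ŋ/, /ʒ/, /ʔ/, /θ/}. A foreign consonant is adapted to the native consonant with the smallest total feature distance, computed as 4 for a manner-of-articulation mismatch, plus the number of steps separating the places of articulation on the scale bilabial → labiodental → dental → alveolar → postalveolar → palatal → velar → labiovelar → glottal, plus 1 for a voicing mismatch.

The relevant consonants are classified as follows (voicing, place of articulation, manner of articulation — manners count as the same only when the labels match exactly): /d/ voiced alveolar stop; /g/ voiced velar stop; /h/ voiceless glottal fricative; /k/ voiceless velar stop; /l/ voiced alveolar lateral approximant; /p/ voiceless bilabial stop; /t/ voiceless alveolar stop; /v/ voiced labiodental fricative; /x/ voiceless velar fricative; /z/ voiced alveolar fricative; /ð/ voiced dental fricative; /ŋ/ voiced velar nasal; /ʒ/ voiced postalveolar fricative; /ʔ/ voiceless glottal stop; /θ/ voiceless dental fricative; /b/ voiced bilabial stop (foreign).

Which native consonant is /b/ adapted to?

p

/p/ is closest: same manner (stop), place distance 0 (bilabial→bilabial), voicing differs (+1); total 1. Next closest is /d/ at distance 3.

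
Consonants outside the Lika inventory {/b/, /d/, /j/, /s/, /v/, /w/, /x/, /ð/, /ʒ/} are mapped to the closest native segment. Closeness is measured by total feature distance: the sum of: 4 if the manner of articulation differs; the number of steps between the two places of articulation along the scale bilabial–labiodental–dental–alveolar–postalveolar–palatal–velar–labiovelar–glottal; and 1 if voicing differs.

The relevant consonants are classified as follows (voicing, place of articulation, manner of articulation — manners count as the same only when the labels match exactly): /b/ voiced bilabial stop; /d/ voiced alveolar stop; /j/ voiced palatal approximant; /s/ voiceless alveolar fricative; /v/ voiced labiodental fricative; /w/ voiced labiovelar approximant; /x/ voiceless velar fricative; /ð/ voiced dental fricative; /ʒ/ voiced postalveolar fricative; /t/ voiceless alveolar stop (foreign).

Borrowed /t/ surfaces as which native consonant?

d

/d/ is closest: same manner (stop), place distance 0 (alveolar→alveolar), voicing differs (+1); total 1. Next closest is /b/ at distance 4.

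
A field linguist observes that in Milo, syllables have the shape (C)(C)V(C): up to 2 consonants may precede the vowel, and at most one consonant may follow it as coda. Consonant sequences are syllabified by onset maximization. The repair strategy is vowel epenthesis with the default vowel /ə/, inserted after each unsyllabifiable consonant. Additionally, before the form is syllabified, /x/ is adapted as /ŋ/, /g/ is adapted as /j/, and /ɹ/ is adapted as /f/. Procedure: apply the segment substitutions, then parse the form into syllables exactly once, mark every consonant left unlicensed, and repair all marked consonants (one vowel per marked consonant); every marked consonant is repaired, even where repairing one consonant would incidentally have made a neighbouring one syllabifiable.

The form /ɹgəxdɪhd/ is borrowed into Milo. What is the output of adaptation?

Substitution: /ɹ/ → /f/, /g/ → /j/, /x/ → /ŋ/, giving /fjəŋdɪhd/.
The consonants /d/ cannot be parsed into a legal (C)(C)V(C) syllable (at most one coda consonant is licensed; onsets may contain at most 2 consonants).
Each unlicensed consonant becomes the onset of a new syllable: /d/ → /də/.

fjəŋdɪhdə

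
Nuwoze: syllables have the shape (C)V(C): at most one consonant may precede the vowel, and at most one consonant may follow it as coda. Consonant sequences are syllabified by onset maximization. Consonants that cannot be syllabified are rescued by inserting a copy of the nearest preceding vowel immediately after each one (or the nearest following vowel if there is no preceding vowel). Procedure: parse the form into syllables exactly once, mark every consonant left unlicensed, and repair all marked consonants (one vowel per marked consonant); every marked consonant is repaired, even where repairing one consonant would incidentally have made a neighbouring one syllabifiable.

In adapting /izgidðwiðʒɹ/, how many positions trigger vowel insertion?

The unsyllabifiable consonants are /ð/, /ʒ/, /ɹ/; each receives one epenthetic vowel.

3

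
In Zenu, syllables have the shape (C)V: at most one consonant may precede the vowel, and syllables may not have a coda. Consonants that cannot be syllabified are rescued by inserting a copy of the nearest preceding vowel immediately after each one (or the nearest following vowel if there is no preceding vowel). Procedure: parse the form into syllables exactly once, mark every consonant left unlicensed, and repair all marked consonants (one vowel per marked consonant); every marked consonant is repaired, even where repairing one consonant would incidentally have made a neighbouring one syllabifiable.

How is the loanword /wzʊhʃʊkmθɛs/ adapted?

wʊzʊhʊʃʊkʊmʊθɛsɛ

The consonants /w/, /h/, /k/, /m/, /s/ cannot be parsed into a legal (C)V syllable (no codas are permitted; onsets are limited to one consonant).
Inserting the epenthetic vowel yields /w/ → /wʊ/, /h/ → /hʊ/, /k/ → /kʊ/, /m/ → /mʊ/, /s/ → /sɛ/.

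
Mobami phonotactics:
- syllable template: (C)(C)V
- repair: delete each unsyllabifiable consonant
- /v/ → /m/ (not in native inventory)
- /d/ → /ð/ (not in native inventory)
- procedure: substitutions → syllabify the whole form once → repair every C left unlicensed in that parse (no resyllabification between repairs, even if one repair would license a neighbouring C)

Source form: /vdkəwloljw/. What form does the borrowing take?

ðkəwlo

Substitution: /v/ → /m/, /d/ → /ð/, giving /mðkəwloljw/.
Under (C)(C)V, the unsyllabifiable consonants are /m/, /l/, /j/, /w/ (no codas are permitted; onsets may contain at most 2 consonants).
Deletion applies to /m/, /l/, /j/, /w/.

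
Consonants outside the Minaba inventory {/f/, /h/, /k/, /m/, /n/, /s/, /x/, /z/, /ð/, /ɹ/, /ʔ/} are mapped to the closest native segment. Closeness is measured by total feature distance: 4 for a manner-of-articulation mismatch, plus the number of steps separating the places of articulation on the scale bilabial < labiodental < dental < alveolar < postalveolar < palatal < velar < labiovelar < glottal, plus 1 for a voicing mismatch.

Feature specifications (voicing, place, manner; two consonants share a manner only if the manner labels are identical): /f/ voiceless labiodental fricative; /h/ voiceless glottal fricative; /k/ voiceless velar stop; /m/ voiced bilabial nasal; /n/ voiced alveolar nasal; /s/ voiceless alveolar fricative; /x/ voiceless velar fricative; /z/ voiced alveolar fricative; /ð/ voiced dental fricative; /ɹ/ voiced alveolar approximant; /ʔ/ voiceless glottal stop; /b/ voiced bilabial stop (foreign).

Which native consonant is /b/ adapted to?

m

/m/ is closest: manner differs (stop→nasal, +4), place distance 0 (bilabial→bilabial), same voicing; total 4. Next closest is /f/ at distance 6.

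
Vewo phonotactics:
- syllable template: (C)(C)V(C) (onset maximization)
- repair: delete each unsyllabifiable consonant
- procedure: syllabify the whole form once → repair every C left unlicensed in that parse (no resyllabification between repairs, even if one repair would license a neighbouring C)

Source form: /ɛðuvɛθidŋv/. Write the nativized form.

Under (C)(C)V(C), the unsyllabifiable consonants are /ŋ/, /v/ (at most one coda consonant is licensed; onsets may contain at most 2 consonants).
Deleting the stranded consonants removes /ŋ/, /v/.

ɛðuvɛθid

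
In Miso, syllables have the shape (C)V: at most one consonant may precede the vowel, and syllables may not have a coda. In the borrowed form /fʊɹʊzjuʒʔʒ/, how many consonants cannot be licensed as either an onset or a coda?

The consonants /z/, /ʒ/, /ʔ/, /ʒ/ cannot be parsed into a legal (C)V syllable (no codas are permitted; onsets are limited to one consonant).

4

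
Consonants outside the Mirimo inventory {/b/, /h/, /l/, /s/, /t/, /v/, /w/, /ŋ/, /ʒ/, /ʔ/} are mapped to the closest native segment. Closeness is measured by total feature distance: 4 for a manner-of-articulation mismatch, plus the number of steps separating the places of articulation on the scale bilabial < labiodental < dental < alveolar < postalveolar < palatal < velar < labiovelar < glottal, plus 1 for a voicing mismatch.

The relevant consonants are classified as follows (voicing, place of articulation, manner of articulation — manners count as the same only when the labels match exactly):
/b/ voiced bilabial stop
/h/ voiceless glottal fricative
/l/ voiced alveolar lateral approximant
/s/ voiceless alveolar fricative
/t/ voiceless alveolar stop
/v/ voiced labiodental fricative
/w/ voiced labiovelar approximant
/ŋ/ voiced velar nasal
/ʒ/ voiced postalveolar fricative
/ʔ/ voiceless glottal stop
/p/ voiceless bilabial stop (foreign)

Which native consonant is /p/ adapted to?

/b/ is closest: same manner (stop), place distance 0 (bilabial→bilabial), voicing differs (+1); total 1. Next closest is /t/ at distance 3.

b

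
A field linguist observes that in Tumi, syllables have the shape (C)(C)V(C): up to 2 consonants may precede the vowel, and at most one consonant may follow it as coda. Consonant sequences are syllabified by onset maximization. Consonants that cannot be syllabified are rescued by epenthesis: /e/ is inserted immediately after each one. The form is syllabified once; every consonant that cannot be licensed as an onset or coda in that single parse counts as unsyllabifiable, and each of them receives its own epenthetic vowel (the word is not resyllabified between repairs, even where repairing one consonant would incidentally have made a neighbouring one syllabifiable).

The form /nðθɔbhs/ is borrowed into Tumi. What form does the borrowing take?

The consonants /n/, /h/, /s/ cannot be parsed into a legal (C)(C)V(C) syllable (at most one coda consonant is licensed; onsets may contain at most 2 consonants).
Epenthesis after each stranded consonant: /n/ → /ne/, /h/ → /he/, /s/ → /se/.

neðθɔbhese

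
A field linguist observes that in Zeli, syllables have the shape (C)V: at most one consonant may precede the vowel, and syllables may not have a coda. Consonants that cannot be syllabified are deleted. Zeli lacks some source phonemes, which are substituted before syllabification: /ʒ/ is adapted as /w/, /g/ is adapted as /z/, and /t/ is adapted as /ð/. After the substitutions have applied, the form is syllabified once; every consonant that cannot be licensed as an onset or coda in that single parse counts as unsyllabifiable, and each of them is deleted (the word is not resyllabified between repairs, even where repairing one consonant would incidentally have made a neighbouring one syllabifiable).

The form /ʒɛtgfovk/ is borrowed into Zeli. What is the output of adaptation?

wɛfo

Substitution: /ʒ/ → /w/, /t/ → /ð/, /g/ → /z/, giving /wɛðzfovk/.
Syllabifying with onset maximization leaves /ð/, /z/, /v/, /k/ stranded (no codas are permitted; onsets are limited to one consonant).
Deleting the stranded consonants removes /ð/, /z/, /v/, /k/.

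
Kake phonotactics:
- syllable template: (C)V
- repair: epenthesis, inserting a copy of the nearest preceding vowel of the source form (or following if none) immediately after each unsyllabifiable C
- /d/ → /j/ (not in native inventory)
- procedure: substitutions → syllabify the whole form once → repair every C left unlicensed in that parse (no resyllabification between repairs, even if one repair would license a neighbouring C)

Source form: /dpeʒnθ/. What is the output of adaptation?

jepeʒeneθe

Substitution: /d/ → /j/, giving /jpeʒnθ/.
Syllabifying with onset maximization leaves /j/, /ʒ/, /n/, /θ/ stranded (no codas are permitted; onsets are limited to one consonant).
Each unlicensed consonant becomes the onset of a new syllable: /j/ → /je/, /ʒ/ → /ʒe/, /n/ → /ne/, /θ/ → /θe/.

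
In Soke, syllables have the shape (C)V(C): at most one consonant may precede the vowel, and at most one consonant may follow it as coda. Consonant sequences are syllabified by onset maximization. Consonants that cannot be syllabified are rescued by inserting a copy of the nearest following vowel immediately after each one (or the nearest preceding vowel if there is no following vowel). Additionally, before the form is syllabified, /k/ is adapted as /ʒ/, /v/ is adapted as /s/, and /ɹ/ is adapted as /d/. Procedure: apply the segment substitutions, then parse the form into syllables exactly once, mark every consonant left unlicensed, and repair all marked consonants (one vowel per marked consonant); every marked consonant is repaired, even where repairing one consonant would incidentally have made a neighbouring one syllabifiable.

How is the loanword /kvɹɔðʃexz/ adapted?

ʒɔsɔdɔðʃexze

Substitution: /k/ → /ʒ/, /v/ → /s/, /ɹ/ → /d/, giving /ʒsdɔðʃexz/.
Under (C)V(C), the unsyllabifiable consonants are /ʒ/, /s/, /z/ (at most one coda consonant is licensed; onsets are limited to one consonant).
Epenthesis after each stranded consonant: /ʒ/ → /ʒɔ/, /s/ → /sɔ/, /z/ → /ze/.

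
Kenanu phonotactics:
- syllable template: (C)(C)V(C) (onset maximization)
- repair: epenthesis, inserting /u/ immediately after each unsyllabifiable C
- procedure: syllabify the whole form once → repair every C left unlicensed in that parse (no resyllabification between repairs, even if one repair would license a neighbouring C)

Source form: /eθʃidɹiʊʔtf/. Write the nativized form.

eθʃidɹiʊʔtufu

Syllabifying with onset maximization leaves /t/, /f/ stranded (at most one coda consonant is licensed; onsets may contain at most 2 consonants).
Inserting the epenthetic vowel yields /t/ → /tu/, /f/ → /fu/.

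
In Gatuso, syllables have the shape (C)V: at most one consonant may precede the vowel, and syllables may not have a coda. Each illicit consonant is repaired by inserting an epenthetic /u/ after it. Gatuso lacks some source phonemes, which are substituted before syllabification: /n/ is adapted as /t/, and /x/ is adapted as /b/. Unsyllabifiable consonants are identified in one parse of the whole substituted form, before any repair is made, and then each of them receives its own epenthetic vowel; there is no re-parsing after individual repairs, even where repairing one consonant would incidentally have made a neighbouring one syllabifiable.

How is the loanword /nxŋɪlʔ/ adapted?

Substitution: /n/ → /t/, /x/ → /b/, giving /tbŋɪlʔ/.
The consonants /t/, /b/, /l/, /ʔ/ cannot be parsed into a legal (C)V syllable (no codas are permitted; onsets are limited to one consonant).
Each unlicensed consonant becomes the onset of a new syllable: /t/ → /tu/, /b/ → /bu/, /l/ → /lu/, /ʔ/ → /ʔu/.

tubuŋɪluʔu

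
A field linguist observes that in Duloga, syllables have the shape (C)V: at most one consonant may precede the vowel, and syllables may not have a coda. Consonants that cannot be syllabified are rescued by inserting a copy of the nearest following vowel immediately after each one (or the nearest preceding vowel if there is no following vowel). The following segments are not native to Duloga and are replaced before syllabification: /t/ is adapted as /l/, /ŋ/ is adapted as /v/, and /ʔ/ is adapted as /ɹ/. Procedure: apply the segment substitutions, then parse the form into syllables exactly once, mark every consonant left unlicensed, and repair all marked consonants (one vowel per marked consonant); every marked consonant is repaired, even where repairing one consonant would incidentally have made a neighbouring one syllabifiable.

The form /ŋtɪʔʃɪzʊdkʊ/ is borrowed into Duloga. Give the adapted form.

vɪlɪɹɪʃɪzʊdʊkʊ

Substitution: /ŋ/ → /v/, /t/ → /l/, /ʔ/ → /ɹ/, giving /vlɪɹʃɪzʊdkʊ/.
Under (C)V, the unsyllabifiable consonants are /v/, /ɹ/, /d/ (no codas are permitted; onsets are limited to one consonant).
Epenthesis after each stranded consonant: /v/ → /vɪ/, /ɹ/ → /ɹɪ/, /d/ → /dʊ/.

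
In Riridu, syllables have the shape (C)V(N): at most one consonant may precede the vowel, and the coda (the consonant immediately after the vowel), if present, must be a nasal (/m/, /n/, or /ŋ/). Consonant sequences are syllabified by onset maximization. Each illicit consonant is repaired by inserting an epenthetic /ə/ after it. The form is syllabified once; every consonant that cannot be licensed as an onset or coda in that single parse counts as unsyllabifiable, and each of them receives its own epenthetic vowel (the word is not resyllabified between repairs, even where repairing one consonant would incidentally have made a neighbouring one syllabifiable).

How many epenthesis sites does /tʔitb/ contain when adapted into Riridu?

3

The unsyllabifiable consonants are /t/, /t/, /b/; each receives one epenthetic vowel.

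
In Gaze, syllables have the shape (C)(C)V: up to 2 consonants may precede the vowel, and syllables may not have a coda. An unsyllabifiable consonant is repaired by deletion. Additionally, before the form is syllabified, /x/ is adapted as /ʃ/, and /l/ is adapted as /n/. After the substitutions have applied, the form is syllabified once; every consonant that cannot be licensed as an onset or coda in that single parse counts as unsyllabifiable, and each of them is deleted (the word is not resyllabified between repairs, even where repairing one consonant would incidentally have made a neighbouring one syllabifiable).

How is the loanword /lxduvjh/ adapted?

Substitution: /l/ → /n/, /x/ → /ʃ/, giving /nʃduvjh/.
Under (C)(C)V, the unsyllabifiable consonants are /n/, /v/, /j/, /h/ (no codas are permitted; onsets may contain at most 2 consonants).
Each unlicensed consonant is deleted: /n/, /v/, /j/, /h/.

ʃdu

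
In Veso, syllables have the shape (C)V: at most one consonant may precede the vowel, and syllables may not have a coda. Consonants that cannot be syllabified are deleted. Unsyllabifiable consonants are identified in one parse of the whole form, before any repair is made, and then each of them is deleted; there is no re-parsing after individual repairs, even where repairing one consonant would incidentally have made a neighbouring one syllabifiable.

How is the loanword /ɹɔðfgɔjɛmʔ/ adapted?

ɹɔgɔjɛ

Under (C)V, the unsyllabifiable consonants are /ð/, /f/, /m/, /ʔ/ (no codas are permitted; onsets are limited to one consonant).
Deleting the stranded consonants removes /ð/, /f/, /m/, /ʔ/.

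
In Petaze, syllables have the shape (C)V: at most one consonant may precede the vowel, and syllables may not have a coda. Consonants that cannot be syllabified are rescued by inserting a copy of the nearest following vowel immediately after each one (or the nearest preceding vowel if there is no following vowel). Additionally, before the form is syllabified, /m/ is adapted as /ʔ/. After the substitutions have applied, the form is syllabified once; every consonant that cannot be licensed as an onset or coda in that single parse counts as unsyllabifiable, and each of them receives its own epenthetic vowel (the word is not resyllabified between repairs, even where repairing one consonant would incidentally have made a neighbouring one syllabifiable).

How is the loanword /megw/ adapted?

ʔegewe

Substitution: /m/ → /ʔ/, giving /ʔegw/.
Syllabifying with onset maximization leaves /g/, /w/ stranded (no codas are permitted; onsets are limited to one consonant).
Epenthesis after each stranded consonant: /g/ → /ge/, /w/ → /we/.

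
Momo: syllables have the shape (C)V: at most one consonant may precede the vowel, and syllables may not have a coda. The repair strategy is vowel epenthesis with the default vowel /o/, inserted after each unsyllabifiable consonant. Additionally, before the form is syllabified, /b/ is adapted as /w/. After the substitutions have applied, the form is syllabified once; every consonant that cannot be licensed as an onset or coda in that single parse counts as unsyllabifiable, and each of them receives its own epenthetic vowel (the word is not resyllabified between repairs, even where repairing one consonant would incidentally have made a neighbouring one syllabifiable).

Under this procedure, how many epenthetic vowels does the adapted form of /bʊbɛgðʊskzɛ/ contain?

3

After substitution the input is /wʊwɛgðʊskzɛ/.
The unsyllabifiable consonants are /g/, /s/, /k/; each receives one epenthetic vowel.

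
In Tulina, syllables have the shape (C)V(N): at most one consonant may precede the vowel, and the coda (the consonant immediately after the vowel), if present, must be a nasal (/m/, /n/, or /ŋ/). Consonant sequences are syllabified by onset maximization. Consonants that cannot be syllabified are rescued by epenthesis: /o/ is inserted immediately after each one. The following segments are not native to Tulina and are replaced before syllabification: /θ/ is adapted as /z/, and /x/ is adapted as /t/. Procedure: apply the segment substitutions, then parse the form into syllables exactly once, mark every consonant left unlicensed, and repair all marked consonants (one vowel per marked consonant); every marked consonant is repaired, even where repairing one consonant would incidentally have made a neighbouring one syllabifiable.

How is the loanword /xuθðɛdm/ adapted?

Substitution: /x/ → /t/, /θ/ → /z/, giving /tuzðɛdm/.
Syllabifying with onset maximization leaves /z/, /d/, /m/ stranded (only a nasal (/m/, /n/, or /ŋ/) is licensed in coda position; onsets are limited to one consonant).
Inserting the epenthetic vowel yields /z/ → /zo/, /d/ → /do/, /m/ → /mo/.

tuzoðɛdomo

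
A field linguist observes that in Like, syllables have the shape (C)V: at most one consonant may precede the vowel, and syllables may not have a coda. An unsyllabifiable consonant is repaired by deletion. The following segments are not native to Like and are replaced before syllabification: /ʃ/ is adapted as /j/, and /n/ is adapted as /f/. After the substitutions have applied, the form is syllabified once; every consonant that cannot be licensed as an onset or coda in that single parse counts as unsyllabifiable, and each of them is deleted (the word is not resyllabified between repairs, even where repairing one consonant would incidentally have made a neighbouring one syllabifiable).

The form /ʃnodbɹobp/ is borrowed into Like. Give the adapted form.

Substitution: /ʃ/ → /j/, /n/ → /f/, giving /jfodbɹobp/.
Syllabifying with onset maximization leaves /j/, /d/, /b/, /b/, /p/ stranded (no codas are permitted; onsets are limited to one consonant).
Deletion applies to /j/, /d/, /b/, /b/, /p/.

foɹo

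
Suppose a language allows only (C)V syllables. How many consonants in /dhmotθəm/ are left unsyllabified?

Syllabifying with onset maximization leaves /d/, /h/, /t/, /m/ stranded (no codas are permitted; onsets are limited to one consonant).

4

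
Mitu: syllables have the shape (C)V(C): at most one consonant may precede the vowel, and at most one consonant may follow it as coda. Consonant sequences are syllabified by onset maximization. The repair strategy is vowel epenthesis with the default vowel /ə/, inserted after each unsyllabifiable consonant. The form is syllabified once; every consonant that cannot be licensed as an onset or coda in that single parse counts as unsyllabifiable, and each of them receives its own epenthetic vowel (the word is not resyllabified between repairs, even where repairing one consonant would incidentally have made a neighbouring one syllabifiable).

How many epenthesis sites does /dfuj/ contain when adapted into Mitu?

The unsyllabifiable consonants are /d/; each receives one epenthetic vowel.

1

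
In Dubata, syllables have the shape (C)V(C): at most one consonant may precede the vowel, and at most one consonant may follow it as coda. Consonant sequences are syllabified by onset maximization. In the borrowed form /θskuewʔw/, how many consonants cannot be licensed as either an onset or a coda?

The consonants /θ/, /s/, /ʔ/, /w/ cannot be parsed into a legal (C)V(C) syllable (at most one coda consonant is licensed; onsets are limited to one consonant).

4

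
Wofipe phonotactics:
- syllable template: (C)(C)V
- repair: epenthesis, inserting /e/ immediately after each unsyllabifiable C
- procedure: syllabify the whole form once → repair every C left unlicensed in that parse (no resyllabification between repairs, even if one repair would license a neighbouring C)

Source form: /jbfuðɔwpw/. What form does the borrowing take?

Syllabifying with onset maximization leaves /j/, /w/, /p/, /w/ stranded (no codas are permitted; onsets may contain at most 2 consonants).
Epenthesis after each stranded consonant: /j/ → /je/, /w/ → /we/, /p/ → /pe/, /w/ → /we/.

jebfuðɔwepewe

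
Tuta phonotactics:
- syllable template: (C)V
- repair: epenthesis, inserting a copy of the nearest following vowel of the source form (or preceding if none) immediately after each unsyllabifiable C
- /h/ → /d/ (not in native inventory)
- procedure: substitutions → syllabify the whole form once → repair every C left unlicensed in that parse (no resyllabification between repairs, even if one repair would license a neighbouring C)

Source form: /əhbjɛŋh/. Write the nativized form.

ədɛbɛjɛŋɛdɛ

Substitution: /h/ → /d/, giving /ədbjɛŋd/.
Under (C)V, the unsyllabifiable consonants are /d/, /b/, /ŋ/, /d/ (no codas are permitted; onsets are limited to one consonant).
Each unlicensed consonant becomes the onset of a new syllable: /d/ → /dɛ/, /b/ → /bɛ/, /ŋ/ → /ŋɛ/, /d/ → /dɛ/.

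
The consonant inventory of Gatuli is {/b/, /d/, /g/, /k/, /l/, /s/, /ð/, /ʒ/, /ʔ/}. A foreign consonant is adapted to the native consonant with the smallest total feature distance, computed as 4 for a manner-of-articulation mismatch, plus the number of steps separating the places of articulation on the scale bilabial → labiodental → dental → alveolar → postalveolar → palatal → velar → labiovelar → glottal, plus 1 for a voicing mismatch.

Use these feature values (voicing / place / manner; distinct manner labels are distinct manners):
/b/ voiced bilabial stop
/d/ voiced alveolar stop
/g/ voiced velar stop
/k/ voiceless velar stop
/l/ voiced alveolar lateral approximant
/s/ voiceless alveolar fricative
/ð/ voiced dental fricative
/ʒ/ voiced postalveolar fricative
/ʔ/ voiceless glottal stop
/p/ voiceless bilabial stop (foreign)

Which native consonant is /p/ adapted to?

/b/ is closest: same manner (stop), place distance 0 (bilabial→bilabial), voicing differs (+1); total 1. Next closest is /d/ at distance 4.

b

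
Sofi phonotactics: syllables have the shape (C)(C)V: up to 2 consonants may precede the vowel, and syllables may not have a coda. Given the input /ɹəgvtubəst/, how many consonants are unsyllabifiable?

3

Under (C)(C)V, the unsyllabifiable consonants are /g/, /s/, /t/ (no codas are permitted; onsets may contain at most 2 consonants).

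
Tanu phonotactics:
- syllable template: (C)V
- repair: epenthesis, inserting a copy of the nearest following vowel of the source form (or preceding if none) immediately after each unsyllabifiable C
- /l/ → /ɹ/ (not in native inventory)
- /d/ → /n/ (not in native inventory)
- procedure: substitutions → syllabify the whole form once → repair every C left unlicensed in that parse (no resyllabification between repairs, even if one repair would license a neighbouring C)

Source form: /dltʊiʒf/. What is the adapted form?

nʊɹʊtʊiʒifi

Substitution: /d/ → /n/, /l/ → /ɹ/, giving /nɹtʊiʒf/.
Under (C)V, the unsyllabifiable consonants are /n/, /ɹ/, /ʒ/, /f/ (no codas are permitted; onsets are limited to one consonant).
Inserting the epenthetic vowel yields /n/ → /nʊ/, /ɹ/ → /ɹʊ/, /ʒ/ → /ʒi/, /f/ → /fi/.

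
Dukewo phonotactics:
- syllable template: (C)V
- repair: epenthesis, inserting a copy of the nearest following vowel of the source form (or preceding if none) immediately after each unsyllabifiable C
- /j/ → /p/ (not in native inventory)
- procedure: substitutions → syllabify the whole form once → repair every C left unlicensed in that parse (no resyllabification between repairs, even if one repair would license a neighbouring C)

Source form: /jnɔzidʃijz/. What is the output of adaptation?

Substitution: /j/ → /p/, giving /pnɔzidʃipz/.
The consonants /p/, /d/, /p/, /z/ cannot be parsed into a legal (C)V syllable (no codas are permitted; onsets are limited to one consonant).
Epenthesis after each stranded consonant: /p/ → /pɔ/, /d/ → /di/, /p/ → /pi/, /z/ → /zi/.

pɔnɔzidiʃipizi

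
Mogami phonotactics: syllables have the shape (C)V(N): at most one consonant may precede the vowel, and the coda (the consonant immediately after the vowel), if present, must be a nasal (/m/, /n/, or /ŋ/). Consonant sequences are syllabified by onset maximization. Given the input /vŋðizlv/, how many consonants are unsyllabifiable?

Under (C)V(N), the unsyllabifiable consonants are /v/, /ŋ/, /z/, /l/, /v/ (only a nasal (/m/, /n/, or /ŋ/) is licensed in coda position; onsets are limited to one consonant).

5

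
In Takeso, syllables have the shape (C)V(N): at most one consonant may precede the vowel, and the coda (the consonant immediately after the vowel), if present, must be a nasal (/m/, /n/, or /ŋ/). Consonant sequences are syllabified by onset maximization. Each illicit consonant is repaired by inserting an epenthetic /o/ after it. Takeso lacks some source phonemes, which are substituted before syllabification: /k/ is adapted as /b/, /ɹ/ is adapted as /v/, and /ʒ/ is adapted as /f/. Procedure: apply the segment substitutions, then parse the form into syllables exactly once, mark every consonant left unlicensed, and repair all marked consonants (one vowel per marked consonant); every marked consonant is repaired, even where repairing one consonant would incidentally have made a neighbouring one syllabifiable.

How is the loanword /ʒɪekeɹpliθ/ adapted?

fɪebevopoliθo

Substitution: /ʒ/ → /f/, /k/ → /b/, /ɹ/ → /v/, giving /fɪebevpliθ/.
Syllabifying with onset maximization leaves /v/, /p/, /θ/ stranded (only a nasal (/m/, /n/, or /ŋ/) is licensed in coda position; onsets are limited to one consonant).
Each unlicensed consonant becomes the onset of a new syllable: /v/ → /vo/, /p/ → /po/, /θ/ → /θo/.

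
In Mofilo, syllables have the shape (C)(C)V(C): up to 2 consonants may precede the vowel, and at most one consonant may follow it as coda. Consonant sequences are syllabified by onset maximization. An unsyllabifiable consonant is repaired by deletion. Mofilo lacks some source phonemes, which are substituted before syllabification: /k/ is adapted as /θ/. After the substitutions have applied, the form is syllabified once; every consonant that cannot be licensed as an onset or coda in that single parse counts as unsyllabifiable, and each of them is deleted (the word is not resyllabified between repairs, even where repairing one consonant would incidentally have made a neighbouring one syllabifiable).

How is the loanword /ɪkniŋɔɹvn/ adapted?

ɪθniŋɔɹ

Substitution: /k/ → /θ/, giving /ɪθniŋɔɹvn/.
Under (C)(C)V(C), the unsyllabifiable consonants are /v/, /n/ (at most one coda consonant is licensed; onsets may contain at most 2 consonants).
Each unlicensed consonant is deleted: /v/, /n/.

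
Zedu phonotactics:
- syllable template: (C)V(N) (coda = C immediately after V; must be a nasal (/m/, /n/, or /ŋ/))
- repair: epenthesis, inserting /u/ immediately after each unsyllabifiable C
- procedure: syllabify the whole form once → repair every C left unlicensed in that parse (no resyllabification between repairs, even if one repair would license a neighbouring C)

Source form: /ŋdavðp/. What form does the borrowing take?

Under (C)V(N), the unsyllabifiable consonants are /ŋ/, /v/, /ð/, /p/ (only a nasal (/m/, /n/, or /ŋ/) is licensed in coda position; onsets are limited to one consonant).
Inserting the epenthetic vowel yields /ŋ/ → /ŋu/, /v/ → /vu/, /ð/ → /ðu/, /p/ → /pu/.

ŋudavuðupu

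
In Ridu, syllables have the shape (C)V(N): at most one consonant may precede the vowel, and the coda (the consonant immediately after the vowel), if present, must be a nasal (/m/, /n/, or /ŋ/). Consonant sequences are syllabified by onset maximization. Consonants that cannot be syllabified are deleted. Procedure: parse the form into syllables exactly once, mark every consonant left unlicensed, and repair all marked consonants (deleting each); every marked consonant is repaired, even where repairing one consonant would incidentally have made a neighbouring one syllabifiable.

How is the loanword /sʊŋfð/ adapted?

sʊŋ

Under (C)V(N), the unsyllabifiable consonants are /f/, /ð/ (only a nasal (/m/, /n/, or /ŋ/) is licensed in coda position; onsets are limited to one consonant).
Deletion applies to /f/, /ð/.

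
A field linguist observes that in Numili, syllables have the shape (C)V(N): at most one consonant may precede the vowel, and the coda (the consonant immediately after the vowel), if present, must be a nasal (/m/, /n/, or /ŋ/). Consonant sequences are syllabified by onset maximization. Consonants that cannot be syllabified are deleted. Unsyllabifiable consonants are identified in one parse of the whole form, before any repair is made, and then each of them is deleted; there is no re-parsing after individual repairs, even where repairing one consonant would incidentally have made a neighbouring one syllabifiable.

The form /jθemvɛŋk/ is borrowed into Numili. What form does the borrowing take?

Under (C)V(N), the unsyllabifiable consonants are /j/, /k/ (only a nasal (/m/, /n/, or /ŋ/) is licensed in coda position; onsets are limited to one consonant).
Deleting the stranded consonants removes /j/, /k/.

θemvɛŋ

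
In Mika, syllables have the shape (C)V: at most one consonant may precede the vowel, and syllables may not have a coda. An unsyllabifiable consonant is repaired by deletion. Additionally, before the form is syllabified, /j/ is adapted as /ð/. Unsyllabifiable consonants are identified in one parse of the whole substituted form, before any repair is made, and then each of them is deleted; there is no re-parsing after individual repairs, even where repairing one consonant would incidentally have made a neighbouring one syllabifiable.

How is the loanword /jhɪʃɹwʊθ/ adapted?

Substitution: /j/ → /ð/, giving /ðhɪʃɹwʊθ/.
The consonants /ð/, /ʃ/, /ɹ/, /θ/ cannot be parsed into a legal (C)V syllable (no codas are permitted; onsets are limited to one consonant).
Deletion applies to /ð/, /ʃ/, /ɹ/, /θ/.

hɪwʊ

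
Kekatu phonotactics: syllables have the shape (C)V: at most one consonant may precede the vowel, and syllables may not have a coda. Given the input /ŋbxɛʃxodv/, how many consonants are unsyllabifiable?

Under (C)V, the unsyllabifiable consonants are /ŋ/, /b/, /ʃ/, /d/, /v/ (no codas are permitted; onsets are limited to one consonant).

5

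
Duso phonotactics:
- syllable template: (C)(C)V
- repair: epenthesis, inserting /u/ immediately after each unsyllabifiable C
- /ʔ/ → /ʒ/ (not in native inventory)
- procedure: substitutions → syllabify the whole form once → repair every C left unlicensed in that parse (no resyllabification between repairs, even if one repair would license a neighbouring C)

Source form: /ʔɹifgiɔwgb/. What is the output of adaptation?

ʒɹifgiɔwugubu

Substitution: /ʔ/ → /ʒ/, giving /ʒɹifgiɔwgb/.
Syllabifying with onset maximization leaves /w/, /g/, /b/ stranded (no codas are permitted; onsets may contain at most 2 consonants).
Each unlicensed consonant becomes the onset of a new syllable: /w/ → /wu/, /g/ → /gu/, /b/ → /bu/.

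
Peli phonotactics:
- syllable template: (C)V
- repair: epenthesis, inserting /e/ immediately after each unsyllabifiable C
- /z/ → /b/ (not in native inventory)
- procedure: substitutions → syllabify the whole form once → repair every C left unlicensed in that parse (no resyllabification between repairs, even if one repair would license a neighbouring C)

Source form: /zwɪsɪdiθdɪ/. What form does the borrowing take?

Substitution: /z/ → /b/, giving /bwɪsɪdiθdɪ/.
Under (C)V, the unsyllabifiable consonants are /b/, /θ/ (no codas are permitted; onsets are limited to one consonant).
Each unlicensed consonant becomes the onset of a new syllable: /b/ → /be/, /θ/ → /θe/.

bewɪsɪdiθedɪ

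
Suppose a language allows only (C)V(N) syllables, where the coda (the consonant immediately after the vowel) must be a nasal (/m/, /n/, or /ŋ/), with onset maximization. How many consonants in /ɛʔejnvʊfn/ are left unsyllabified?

Syllabifying with onset maximization leaves /j/, /n/, /f/, /n/ stranded (only a nasal (/m/, /n/, or /ŋ/) is licensed in coda position; onsets are limited to one consonant).

4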